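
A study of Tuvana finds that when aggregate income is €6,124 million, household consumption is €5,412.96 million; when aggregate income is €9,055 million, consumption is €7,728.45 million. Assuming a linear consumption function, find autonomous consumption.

a = 575

MPC = ΔC/ΔY = (7728.45 − 5412.96)/(9055 − 6124) = 2315.49/2931 = 0.79
a = C − MPC·Y = 5412.96 − 0.79(6124) = 5412.96 − 4837.96 = 575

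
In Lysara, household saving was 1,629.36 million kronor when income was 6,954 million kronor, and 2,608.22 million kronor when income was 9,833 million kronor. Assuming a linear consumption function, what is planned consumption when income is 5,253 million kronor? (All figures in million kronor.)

MPS = ΔS/ΔY = (2608.22 − 1629.36)/(9833 − 6954) = 978.86/2879 = 0.34
MPC = 1 − MPS = 0.66
Autonomous saving = 1629.36 − 0.34(6954) = -735, so a = 735
C = 735 + 0.66(5253) = 735 + 3466.98 = 4201.98

C = 4201.98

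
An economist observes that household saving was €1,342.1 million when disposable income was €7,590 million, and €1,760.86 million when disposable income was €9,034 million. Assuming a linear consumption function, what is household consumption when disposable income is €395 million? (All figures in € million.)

C = 1139.45

MPS = ΔS/ΔY = (1760.86 − 1342.1)/(9034 − 7590) = 418.76/1444 = 0.29
MPC = 1 − MPS = 0.71
Autonomous saving = 1342.1 − 0.29(7590) = -859, so a = 859
C = 859 + 0.71(395) = 859 + 280.45 = 1139.45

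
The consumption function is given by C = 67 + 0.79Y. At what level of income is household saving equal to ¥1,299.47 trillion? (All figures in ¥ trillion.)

S = Y − C = -67 + 0.21Y
-67 + 0.21Y = 1299.47, so 0.21Y = 1366.47 and Y = 6507

Y = 6507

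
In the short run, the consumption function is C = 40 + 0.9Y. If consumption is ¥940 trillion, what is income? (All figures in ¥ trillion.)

Y = 1000

40 + 0.9Y = 940
0.9Y = 900, so Y = 900/0.9 = 1000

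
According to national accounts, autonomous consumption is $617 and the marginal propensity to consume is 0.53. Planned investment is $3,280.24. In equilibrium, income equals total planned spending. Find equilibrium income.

Y = C + I = 617 + 0.53Y + 3280.24
Y − 0.53Y = 3897.24
0.47Y = 3897.24, so Y = 3897.24/0.47 = 8292

Y = 8292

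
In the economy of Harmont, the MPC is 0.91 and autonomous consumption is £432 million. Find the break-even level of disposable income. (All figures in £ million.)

At break-even, C = Y: 432 + 0.91Y = Y
0.09Y = 432, so Y = 432/0.09 = 4800

Y = 4800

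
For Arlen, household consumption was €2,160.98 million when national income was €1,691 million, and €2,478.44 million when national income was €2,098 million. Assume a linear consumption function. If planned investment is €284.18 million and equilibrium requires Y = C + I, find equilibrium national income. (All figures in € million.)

MPC = (2478.44 − 2160.98)/(2098 − 1691) = 317.46/407 = 0.78
a = 2160.98 − 0.78(1691) = 842
Equilibrium: Y = 842 + 0.78Y + 284.18
0.22Y = 1126.18, so Y = 1126.18/0.22 = 5119

Y = 5119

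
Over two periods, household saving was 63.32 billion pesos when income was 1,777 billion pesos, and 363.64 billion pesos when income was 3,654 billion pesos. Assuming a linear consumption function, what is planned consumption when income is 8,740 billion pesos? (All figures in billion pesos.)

MPS = ΔS/ΔY = (363.64 − 63.32)/(3654 − 1777) = 300.32/1877 = 0.16
MPC = 1 − MPS = 0.84
Autonomous saving = 63.32 − 0.16(1777) = -221, so a = 221
C = 221 + 0.84(8740) = 221 + 7341.6 = 7562.6

C = 7562.6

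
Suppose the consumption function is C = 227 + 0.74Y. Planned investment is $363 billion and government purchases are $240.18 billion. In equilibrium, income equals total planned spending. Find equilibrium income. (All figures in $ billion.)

Y = C + I + G = 227 + 0.74Y + 363 + 240.18
Y − 0.74Y = 830.18
0.26Y = 830.18, so Y = 830.18/0.26 = 3193

Y = 3193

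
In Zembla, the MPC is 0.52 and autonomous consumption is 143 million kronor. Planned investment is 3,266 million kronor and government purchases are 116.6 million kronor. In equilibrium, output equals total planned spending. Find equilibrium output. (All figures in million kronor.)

Y = 7345

Y = C + I + G = 143 + 0.52Y + 3266 + 116.6
Y − 0.52Y = 3525.6
0.48Y = 3525.6, so Y = 3525.6/0.48 = 7345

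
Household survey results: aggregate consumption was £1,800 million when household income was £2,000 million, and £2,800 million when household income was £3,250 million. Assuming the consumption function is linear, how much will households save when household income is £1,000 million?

S = 0

MPC = (2800 − 1800)/(3250 − 2000) = 1000/1250 = 0.8
a = 1800 − 0.8(2000) = 1800 − 1600 = 200
C = 200 + 0.8(1000) = 1000
S = 1000 − 1000 = 0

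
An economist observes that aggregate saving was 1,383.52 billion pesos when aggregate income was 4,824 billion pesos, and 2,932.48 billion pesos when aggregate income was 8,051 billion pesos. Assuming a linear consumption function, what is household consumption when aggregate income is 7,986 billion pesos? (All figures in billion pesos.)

MPS = ΔS/ΔY = (2932.48 − 1383.52)/(8051 − 4824) = 1548.96/3227 = 0.48
MPC = 1 − MPS = 0.52
Autonomous saving = 1383.52 − 0.48(4824) = -932, so a = 932
C = 932 + 0.52(7986) = 932 + 4152.72 = 5084.72

C = 5084.72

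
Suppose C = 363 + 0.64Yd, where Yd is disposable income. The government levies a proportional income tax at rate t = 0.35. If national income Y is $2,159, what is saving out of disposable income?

Yd = (1 − 0.35)(2159) = 0.65(2159) = 1403.35
C = 363 + 0.64(1403.35) = 363 + 898.144 = 1261.144
S = Yd − C = 1403.35 − 1261.144 = 142.206

S = 142.206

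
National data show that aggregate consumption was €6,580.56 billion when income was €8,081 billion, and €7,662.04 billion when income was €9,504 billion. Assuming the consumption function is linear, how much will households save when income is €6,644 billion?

MPC = (7662.04 − 6580.56)/(9504 − 8081) = 1081.48/1423 = 0.76
a = 6580.56 − 0.76(8081) = 6580.56 − 6141.56 = 439
C = 439 + 0.76(6644) = 5488.44
S = 6644 − 5488.44 = 1155.56

S = 1155.56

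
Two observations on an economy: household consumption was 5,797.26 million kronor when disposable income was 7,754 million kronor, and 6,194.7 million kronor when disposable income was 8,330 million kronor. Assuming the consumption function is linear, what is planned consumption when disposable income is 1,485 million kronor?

MPC = (6194.7 − 5797.26)/(8330 − 7754) = 397.44/576 = 0.69
a = 5797.26 − 0.69(7754) = 5797.26 − 5350.26 = 447
C = 447 + 0.69(1485) = 447 + 1024.65 = 1471.65

C = 1471.65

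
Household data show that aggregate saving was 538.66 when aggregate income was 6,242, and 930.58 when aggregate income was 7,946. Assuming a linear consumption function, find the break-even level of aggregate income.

Y = 3900

MPS = ΔS/ΔY = (930.58 − 538.66)/(7946 − 6242) = 391.92/1704 = 0.23
MPC = 1 − MPS = 0.77
From S(6242) = 538.66: −a + 0.23(6242) = 538.66, so a = 1435.66 − 538.66 = 897
Break-even (S = 0): Y = a/MPS = 897/0.23 = 3900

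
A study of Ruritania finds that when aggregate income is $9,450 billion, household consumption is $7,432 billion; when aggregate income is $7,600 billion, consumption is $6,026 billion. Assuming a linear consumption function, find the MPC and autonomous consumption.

MPC = ΔC/ΔY = (7432 − 6026)/(9450 − 7600) = 1406/1850 = 0.76
a = C − MPC·Y = 6026 − 0.76(7600) = 6026 − 5776 = 250

MPC = 0.76; a = 250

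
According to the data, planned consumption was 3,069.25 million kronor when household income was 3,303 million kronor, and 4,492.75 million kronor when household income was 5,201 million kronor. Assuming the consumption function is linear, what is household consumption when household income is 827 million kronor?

C = 1212.25

MPC = (4492.75 − 3069.25)/(5201 − 3303) = 1423.5/1898 = 0.75
a = 3069.25 − 0.75(3303) = 3069.25 − 2477.25 = 592
C = 592 + 0.75(827) = 592 + 620.25 = 1212.25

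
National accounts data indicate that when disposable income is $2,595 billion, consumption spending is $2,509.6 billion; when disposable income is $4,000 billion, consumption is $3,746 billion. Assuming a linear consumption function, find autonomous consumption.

a = 226

MPC = ΔC/ΔY = (3746 − 2509.6)/(4000 − 2595) = 1236.4/1405 = 0.88
a = C − MPC·Y = 2509.6 − 0.88(2595) = 2509.6 − 2283.6 = 226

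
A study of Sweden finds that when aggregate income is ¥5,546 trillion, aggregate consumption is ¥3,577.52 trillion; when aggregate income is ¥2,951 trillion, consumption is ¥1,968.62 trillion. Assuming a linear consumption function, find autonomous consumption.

MPC = ΔC/ΔY = (3577.52 − 1968.62)/(5546 − 2951) = 1608.9/2595 = 0.62
a = C − MPC·Y = 1968.62 − 0.62(2951) = 1968.62 − 1829.62 = 139

a = 139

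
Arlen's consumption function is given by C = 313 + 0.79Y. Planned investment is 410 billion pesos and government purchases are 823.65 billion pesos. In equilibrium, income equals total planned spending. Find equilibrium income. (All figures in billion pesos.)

Y = C + I + G = 313 + 0.79Y + 410 + 823.65
Y − 0.79Y = 1546.65
0.21Y = 1546.65, so Y = 1546.65/0.21 = 7365

Y = 7365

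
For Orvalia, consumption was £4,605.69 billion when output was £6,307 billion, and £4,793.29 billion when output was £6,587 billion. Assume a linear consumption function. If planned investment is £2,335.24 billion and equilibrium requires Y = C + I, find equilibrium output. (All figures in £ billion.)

Y = 8228

MPC = (4793.29 − 4605.69)/(6587 − 6307) = 187.6/280 = 0.67
a = 4605.69 − 0.67(6307) = 380
Equilibrium: Y = 380 + 0.67Y + 2335.24
0.33Y = 2715.24, so Y = 2715.24/0.33 = 8228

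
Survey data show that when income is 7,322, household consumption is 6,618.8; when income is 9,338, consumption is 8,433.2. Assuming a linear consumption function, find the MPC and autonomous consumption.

MPC = 0.9; a = 29

MPC = ΔC/ΔY = (8433.2 − 6618.8)/(9338 − 7322) = 1814.4/2016 = 0.9
a = C − MPC·Y = 6618.8 − 0.9(7322) = 6618.8 − 6589.8 = 29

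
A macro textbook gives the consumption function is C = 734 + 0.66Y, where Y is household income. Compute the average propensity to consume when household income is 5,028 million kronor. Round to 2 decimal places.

C = 734 + 0.66(5028) = 4052.48
APC = C/Y = 4052.48/5028 = 0.81

APC = 0.81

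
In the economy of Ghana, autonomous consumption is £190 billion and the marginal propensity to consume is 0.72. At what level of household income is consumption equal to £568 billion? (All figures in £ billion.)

Y = 525

190 + 0.72Y = 568
0.72Y = 378, so Y = 378/0.72 = 525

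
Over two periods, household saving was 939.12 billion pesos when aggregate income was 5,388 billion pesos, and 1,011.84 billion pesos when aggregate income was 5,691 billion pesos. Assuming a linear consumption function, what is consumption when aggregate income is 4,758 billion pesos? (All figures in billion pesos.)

MPS = ΔS/ΔY = (1011.84 − 939.12)/(5691 − 5388) = 72.72/303 = 0.24
MPC = 1 − MPS = 0.76
Autonomous saving = 939.12 − 0.24(5388) = -354, so a = 354
C = 354 + 0.76(4758) = 354 + 3616.08 = 3970.08

C = 3970.08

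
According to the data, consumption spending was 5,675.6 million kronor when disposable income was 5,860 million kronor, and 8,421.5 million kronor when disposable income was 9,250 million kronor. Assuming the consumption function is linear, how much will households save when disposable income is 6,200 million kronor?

MPC = (8421.5 − 5675.6)/(9250 − 5860) = 2745.9/3390 = 0.81
a = 5675.6 − 0.81(5860) = 5675.6 − 4746.6 = 929
C = 929 + 0.81(6200) = 5951
S = 6200 − 5951 = 249

S = 249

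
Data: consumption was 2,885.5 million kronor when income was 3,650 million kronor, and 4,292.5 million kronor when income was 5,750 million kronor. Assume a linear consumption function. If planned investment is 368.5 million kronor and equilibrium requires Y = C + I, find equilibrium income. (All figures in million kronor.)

Y = 2450

MPC = (4292.5 − 2885.5)/(5750 − 3650) = 1407/2100 = 0.67
a = 2885.5 − 0.67(3650) = 440
Equilibrium: Y = 440 + 0.67Y + 368.5
0.33Y = 808.5, so Y = 808.5/0.33 = 2450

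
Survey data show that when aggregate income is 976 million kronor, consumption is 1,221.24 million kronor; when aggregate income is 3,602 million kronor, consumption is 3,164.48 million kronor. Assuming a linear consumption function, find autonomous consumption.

a = 499

MPC = ΔC/ΔY = (3164.48 − 1221.24)/(3602 − 976) = 1943.24/2626 = 0.74
a = C − MPC·Y = 1221.24 − 0.74(976) = 1221.24 − 722.24 = 499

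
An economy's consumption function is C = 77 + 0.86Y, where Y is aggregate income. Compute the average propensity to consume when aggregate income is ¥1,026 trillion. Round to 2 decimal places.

C = 77 + 0.86(1026) = 959.36
APC = C/Y = 959.36/1026 = 0.94

APC = 0.94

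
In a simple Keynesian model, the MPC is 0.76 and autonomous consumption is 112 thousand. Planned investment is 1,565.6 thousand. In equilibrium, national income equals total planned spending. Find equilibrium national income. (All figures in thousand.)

Y = 6990

Y = C + I = 112 + 0.76Y + 1565.6
Y − 0.76Y = 1677.6
0.24Y = 1677.6, so Y = 1677.6/0.24 = 6990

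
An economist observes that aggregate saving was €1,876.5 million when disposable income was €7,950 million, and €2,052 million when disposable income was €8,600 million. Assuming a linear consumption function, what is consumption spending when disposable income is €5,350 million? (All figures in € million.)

MPS = ΔS/ΔY = (2052 − 1876.5)/(8600 − 7950) = 175.5/650 = 0.27
MPC = 1 − MPS = 0.73
Autonomous saving = 1876.5 − 0.27(7950) = -270, so a = 270
C = 270 + 0.73(5350) = 270 + 3905.5 = 4175.5

C = 4175.5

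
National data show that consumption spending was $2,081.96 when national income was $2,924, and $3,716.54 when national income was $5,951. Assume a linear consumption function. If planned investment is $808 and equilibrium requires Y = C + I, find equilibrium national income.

Y = 2850

MPC = (3716.54 − 2081.96)/(5951 − 2924) = 1634.58/3027 = 0.54
a = 2081.96 − 0.54(2924) = 503
Equilibrium: Y = 503 + 0.54Y + 808
0.46Y = 1311, so Y = 1311/0.46 = 2850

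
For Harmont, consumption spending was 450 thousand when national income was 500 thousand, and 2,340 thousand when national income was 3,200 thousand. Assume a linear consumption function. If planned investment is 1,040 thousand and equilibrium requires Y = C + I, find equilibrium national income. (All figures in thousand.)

Y = 3800

MPC = (2340 − 450)/(3200 − 500) = 1890/2700 = 0.7
a = 450 − 0.7(500) = 100
Equilibrium: Y = 100 + 0.7Y + 1040
0.3Y = 1140, so Y = 1140/0.3 = 3800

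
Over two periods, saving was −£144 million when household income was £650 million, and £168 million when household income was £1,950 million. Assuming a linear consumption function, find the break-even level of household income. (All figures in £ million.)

Y = 1250

MPS = ΔS/ΔY = (168 − (-144))/(1950 − 650) = 312/1300 = 0.24
MPC = 1 − MPS = 0.76
From S(650) = -144: −a + 0.24(650) = -144, so a = 156 − (-144) = 300
Break-even (S = 0): Y = a/MPS = 300/0.24 = 1250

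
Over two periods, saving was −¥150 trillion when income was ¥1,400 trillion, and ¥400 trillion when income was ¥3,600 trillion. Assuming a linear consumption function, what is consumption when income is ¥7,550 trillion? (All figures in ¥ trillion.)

MPS = ΔS/ΔY = (400 − (-150))/(3600 − 1400) = 550/2200 = 0.25
MPC = 1 − MPS = 0.75
Autonomous saving = -150 − 0.25(1400) = -500, so a = 500
C = 500 + 0.75(7550) = 500 + 5662.5 = 6162.5

C = 6162.5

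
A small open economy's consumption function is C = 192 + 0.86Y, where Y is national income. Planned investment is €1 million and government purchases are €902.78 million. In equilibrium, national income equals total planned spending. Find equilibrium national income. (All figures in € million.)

Y = C + I + G = 192 + 0.86Y + 1 + 902.78
Y − 0.86Y = 1095.78
0.14Y = 1095.78, so Y = 1095.78/0.14 = 7827

Y = 7827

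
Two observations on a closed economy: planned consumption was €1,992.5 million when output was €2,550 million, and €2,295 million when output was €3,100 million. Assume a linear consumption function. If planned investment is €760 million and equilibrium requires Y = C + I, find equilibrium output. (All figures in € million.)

MPC = (2295 − 1992.5)/(3100 − 2550) = 302.5/550 = 0.55
a = 1992.5 − 0.55(2550) = 590
Equilibrium: Y = 590 + 0.55Y + 760
0.45Y = 1350, so Y = 1350/0.45 = 3000

Y = 3000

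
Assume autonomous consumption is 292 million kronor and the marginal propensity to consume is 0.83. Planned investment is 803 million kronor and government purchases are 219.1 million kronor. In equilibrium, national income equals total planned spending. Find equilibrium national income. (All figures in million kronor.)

Y = 7730

Y = C + I + G = 292 + 0.83Y + 803 + 219.1
Y − 0.83Y = 1314.1
0.17Y = 1314.1, so Y = 1314.1/0.17 = 7730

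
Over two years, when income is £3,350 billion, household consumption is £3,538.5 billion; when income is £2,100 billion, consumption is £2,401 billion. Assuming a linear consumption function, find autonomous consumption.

a = 490

MPC = ΔC/ΔY = (3538.5 − 2401)/(3350 − 2100) = 1137.5/1250 = 0.91
a = C − MPC·Y = 2401 − 0.91(2100) = 2401 − 1911 = 490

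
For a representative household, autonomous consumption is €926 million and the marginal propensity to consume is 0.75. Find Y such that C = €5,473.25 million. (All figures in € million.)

926 + 0.75Y = 5473.25
0.75Y = 4547.25, so Y = 4547.25/0.75 = 6063

Y = 6063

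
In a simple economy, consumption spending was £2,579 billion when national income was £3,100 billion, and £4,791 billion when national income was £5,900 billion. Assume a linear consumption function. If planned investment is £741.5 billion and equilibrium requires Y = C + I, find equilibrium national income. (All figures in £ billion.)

MPC = (4791 − 2579)/(5900 − 3100) = 2212/2800 = 0.79
a = 2579 − 0.79(3100) = 130
Equilibrium: Y = 130 + 0.79Y + 741.5
0.21Y = 871.5, so Y = 871.5/0.21 = 4150

Y = 4150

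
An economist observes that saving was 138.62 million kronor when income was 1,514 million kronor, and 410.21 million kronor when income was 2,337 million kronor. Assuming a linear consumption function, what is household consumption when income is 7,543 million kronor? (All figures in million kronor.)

MPS = ΔS/ΔY = (410.21 − 138.62)/(2337 − 1514) = 271.59/823 = 0.33
MPC = 1 − MPS = 0.67
Autonomous saving = 138.62 − 0.33(1514) = -361, so a = 361
C = 361 + 0.67(7543) = 361 + 5053.81 = 5414.81

C = 5414.81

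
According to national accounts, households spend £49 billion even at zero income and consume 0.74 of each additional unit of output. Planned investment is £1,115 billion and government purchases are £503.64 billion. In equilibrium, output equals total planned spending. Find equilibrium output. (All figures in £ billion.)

Y = 6414

Y = C + I + G = 49 + 0.74Y + 1115 + 503.64
Y − 0.74Y = 1667.64
0.26Y = 1667.64, so Y = 1667.64/0.26 = 6414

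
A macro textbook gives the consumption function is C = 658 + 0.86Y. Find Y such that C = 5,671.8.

Y = 5830

658 + 0.86Y = 5671.8
0.86Y = 5013.8, so Y = 5013.8/0.86 = 5830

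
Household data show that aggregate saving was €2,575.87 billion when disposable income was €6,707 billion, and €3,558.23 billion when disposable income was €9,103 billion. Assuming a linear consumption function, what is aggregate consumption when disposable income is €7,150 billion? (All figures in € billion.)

MPS = ΔS/ΔY = (3558.23 − 2575.87)/(9103 − 6707) = 982.36/2396 = 0.41
MPC = 1 − MPS = 0.59
Autonomous saving = 2575.87 − 0.41(6707) = -174, so a = 174
C = 174 + 0.59(7150) = 174 + 4218.5 = 4392.5

C = 4392.5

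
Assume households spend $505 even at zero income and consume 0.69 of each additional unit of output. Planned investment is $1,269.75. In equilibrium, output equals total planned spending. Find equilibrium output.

Y = 5725

Y = C + I = 505 + 0.69Y + 1269.75
Y − 0.69Y = 1774.75
0.31Y = 1774.75, so Y = 1774.75/0.31 = 5725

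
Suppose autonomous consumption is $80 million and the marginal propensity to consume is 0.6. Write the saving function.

S = -80 + 0.4Y

S = Y − C = Y − (80 + 0.6Y) = -80 + (1 − 0.6)Y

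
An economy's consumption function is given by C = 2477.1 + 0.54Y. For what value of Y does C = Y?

At break-even, C = Y: 2477.1 + 0.54Y = Y
0.46Y = 2477.1, so Y = 2477.1/0.46 = 5385

Y = 5385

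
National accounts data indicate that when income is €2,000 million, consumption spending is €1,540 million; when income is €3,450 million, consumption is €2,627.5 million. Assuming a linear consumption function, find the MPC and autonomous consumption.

MPC = ΔC/ΔY = (2627.5 − 1540)/(3450 − 2000) = 1087.5/1450 = 0.75
a = C − MPC·Y = 1540 − 0.75(2000) = 1540 − 1500 = 40

MPC = 0.75; a = 40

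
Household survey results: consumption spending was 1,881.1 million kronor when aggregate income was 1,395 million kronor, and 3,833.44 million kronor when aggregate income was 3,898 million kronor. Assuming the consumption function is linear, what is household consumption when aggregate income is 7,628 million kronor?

C = 6742.84

MPC = (3833.44 − 1881.1)/(3898 − 1395) = 1952.34/2503 = 0.78
a = 1881.1 − 0.78(1395) = 1881.1 − 1088.1 = 793
C = 793 + 0.78(7628) = 793 + 5949.84 = 6742.84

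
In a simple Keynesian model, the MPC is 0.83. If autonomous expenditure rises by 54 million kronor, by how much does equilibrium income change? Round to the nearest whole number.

The multiplier is 1/(1 − MPC) = 1/0.17.
ΔY = 54/0.17 = 317.65 ≈ 318

ΔY ≈ 318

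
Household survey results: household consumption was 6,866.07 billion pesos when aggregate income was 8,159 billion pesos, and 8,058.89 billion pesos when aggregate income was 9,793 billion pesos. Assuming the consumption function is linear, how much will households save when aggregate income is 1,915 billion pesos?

S = -392.95

MPC = (8058.89 − 6866.07)/(9793 − 8159) = 1192.82/1634 = 0.73
a = 6866.07 − 0.73(8159) = 6866.07 − 5956.07 = 910
C = 910 + 0.73(1915) = 2307.95
S = 1915 − 2307.95 = -392.95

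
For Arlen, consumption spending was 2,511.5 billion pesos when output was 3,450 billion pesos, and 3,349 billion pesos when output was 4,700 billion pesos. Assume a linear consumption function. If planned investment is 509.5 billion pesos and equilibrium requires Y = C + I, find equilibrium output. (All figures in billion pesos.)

MPC = (3349 − 2511.5)/(4700 − 3450) = 837.5/1250 = 0.67
a = 2511.5 − 0.67(3450) = 200
Equilibrium: Y = 200 + 0.67Y + 509.5
0.33Y = 709.5, so Y = 709.5/0.33 = 2150

Y = 2150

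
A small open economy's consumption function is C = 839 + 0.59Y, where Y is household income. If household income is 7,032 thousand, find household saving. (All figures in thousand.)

C = 839 + 0.59(7032) = 839 + 4148.88 = 4987.88
S = Y − C = 7032 − 4987.88 = 2044.12

S = 2044.12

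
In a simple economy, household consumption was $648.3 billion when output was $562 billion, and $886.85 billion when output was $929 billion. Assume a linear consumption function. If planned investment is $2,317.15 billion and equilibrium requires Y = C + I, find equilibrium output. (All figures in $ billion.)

Y = 7429

MPC = (886.85 − 648.3)/(929 − 562) = 238.55/367 = 0.65
a = 648.3 − 0.65(562) = 283
Equilibrium: Y = 283 + 0.65Y + 2317.15
0.35Y = 2600.15, so Y = 2600.15/0.35 = 7429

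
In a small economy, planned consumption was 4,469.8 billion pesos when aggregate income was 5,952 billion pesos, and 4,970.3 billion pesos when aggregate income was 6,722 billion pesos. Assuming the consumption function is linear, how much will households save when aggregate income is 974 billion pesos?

S = -260.1

MPC = (4970.3 − 4469.8)/(6722 − 5952) = 500.5/770 = 0.65
a = 4469.8 − 0.65(5952) = 4469.8 − 3868.8 = 601
C = 601 + 0.65(974) = 1234.1
S = 974 − 1234.1 = -260.1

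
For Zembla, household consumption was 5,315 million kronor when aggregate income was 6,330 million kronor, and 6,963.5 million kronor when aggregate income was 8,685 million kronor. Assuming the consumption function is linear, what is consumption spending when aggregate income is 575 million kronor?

C = 1286.5

MPC = (6963.5 − 5315)/(8685 − 6330) = 1648.5/2355 = 0.7
a = 5315 − 0.7(6330) = 5315 − 4431 = 884
C = 884 + 0.7(575) = 884 + 402.5 = 1286.5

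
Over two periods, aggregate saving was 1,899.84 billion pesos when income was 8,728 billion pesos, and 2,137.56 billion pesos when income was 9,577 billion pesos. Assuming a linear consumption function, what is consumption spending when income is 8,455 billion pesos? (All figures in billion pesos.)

MPS = ΔS/ΔY = (2137.56 − 1899.84)/(9577 − 8728) = 237.72/849 = 0.28
MPC = 1 − MPS = 0.72
Autonomous saving = 1899.84 − 0.28(8728) = -544, so a = 544
C = 544 + 0.72(8455) = 544 + 6087.6 = 6631.6

C = 6631.6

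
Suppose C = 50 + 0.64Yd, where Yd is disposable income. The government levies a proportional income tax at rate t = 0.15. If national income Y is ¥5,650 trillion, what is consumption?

Yd = (1 − 0.15)(5650) = 0.85(5650) = 4802.5
C = 50 + 0.64(4802.5) = 50 + 3073.6 = 3123.6

C = 3123.6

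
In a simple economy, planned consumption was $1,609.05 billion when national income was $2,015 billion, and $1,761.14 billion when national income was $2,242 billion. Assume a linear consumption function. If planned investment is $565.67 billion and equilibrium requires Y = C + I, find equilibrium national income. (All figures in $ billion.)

MPC = (1761.14 − 1609.05)/(2242 − 2015) = 152.09/227 = 0.67
a = 1609.05 − 0.67(2015) = 259
Equilibrium: Y = 259 + 0.67Y + 565.67
0.33Y = 824.67, so Y = 824.67/0.33 = 2499

Y = 2499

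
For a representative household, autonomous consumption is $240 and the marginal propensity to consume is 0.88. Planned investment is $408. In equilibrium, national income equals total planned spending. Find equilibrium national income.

Y = 5400

Y = C + I = 240 + 0.88Y + 408
Y − 0.88Y = 648
0.12Y = 648, so Y = 648/0.12 = 5400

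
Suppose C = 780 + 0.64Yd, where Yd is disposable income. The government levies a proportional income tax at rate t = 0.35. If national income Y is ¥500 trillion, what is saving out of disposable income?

S = -663

Yd = (1 − 0.35)(500) = 0.65(500) = 325
C = 780 + 0.64(325) = 780 + 208 = 988
S = Yd − C = 325 − 988 = -663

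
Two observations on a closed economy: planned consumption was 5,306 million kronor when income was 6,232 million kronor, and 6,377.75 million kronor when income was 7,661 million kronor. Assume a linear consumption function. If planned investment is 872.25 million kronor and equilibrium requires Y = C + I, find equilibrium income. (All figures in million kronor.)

Y = 6017

MPC = (6377.75 − 5306)/(7661 − 6232) = 1071.75/1429 = 0.75
a = 5306 − 0.75(6232) = 632
Equilibrium: Y = 632 + 0.75Y + 872.25
0.25Y = 1504.25, so Y = 1504.25/0.25 = 6017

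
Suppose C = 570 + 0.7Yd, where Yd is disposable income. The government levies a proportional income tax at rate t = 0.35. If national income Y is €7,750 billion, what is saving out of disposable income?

Yd = (1 − 0.35)(7750) = 0.65(7750) = 5037.5
C = 570 + 0.7(5037.5) = 570 + 3526.25 = 4096.25
S = Yd − C = 5037.5 − 4096.25 = 941.25

S = 941.25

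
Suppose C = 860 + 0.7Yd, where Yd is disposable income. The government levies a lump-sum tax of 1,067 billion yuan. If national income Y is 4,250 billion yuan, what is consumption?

Yd = Y − T = 4250 − 1067 = 3183
C = 860 + 0.7(3183) = 860 + 2228.1 = 3088.1

C = 3088.1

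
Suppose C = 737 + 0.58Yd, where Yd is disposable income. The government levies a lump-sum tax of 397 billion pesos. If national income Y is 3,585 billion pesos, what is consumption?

Yd = Y − T = 3585 − 397 = 3188
C = 737 + 0.58(3188) = 737 + 1849.04 = 2586.04

C = 2586.04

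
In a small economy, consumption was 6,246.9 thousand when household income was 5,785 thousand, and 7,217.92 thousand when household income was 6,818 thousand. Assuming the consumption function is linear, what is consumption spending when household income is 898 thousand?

MPC = (7217.92 − 6246.9)/(6818 − 5785) = 971.02/1033 = 0.94
a = 6246.9 − 0.94(5785) = 6246.9 − 5437.9 = 809
C = 809 + 0.94(898) = 809 + 844.12 = 1653.12

C = 1653.12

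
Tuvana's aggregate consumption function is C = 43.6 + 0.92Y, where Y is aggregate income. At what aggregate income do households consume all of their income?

At break-even, C = Y: 43.6 + 0.92Y = Y
0.08Y = 43.6, so Y = 43.6/0.08 = 545

Y = 545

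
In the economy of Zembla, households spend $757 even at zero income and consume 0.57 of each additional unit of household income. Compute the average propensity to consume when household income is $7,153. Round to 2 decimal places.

C = 757 + 0.57(7153) = 4834.21
APC = C/Y = 4834.21/7153 = 0.68

APC = 0.68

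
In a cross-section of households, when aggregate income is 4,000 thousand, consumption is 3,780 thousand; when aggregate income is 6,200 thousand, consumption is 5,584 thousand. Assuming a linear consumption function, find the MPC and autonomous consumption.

MPC = 0.82; a = 500

MPC = ΔC/ΔY = (5584 − 3780)/(6200 − 4000) = 1804/2200 = 0.82
a = C − MPC·Y = 3780 − 0.82(4000) = 3780 − 3280 = 500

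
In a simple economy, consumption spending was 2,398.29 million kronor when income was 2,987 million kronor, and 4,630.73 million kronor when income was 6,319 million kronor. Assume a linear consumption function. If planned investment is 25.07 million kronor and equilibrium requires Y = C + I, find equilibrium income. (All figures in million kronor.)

MPC = (4630.73 − 2398.29)/(6319 − 2987) = 2232.44/3332 = 0.67
a = 2398.29 − 0.67(2987) = 397
Equilibrium: Y = 397 + 0.67Y + 25.07
0.33Y = 422.07, so Y = 422.07/0.33 = 1279

Y = 1279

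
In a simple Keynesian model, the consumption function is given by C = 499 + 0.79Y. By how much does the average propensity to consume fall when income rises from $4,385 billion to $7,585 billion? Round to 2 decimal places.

At Y = 4385: C = 499 + 0.79(4385) = 3963.15, APC = 3963.15/4385 = 0.904
At Y = 7585: C = 6491.15, APC = 6491.15/7585 = 0.856
Fall in APC = 0.904 − 0.856 = 0.048 ≈ 0.05

ΔAPC = 0.05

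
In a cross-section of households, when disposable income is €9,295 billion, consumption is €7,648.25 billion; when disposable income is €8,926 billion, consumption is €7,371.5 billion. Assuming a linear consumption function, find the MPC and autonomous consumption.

MPC = 0.75; a = 677

MPC = ΔC/ΔY = (7648.25 − 7371.5)/(9295 − 8926) = 276.75/369 = 0.75
a = C − MPC·Y = 7371.5 − 0.75(8926) = 7371.5 − 6694.5 = 677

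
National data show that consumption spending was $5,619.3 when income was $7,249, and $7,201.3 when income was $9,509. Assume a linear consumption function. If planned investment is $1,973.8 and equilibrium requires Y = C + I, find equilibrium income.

MPC = (7201.3 − 5619.3)/(9509 − 7249) = 1582/2260 = 0.7
a = 5619.3 − 0.7(7249) = 545
Equilibrium: Y = 545 + 0.7Y + 1973.8
0.3Y = 2518.8, so Y = 2518.8/0.3 = 8396

Y = 8396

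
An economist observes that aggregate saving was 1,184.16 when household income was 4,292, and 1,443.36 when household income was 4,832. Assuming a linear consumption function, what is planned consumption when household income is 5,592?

MPS = ΔS/ΔY = (1443.36 − 1184.16)/(4832 − 4292) = 259.2/540 = 0.48
MPC = 1 − MPS = 0.52
Autonomous saving = 1184.16 − 0.48(4292) = -876, so a = 876
C = 876 + 0.52(5592) = 876 + 2907.84 = 3783.84

C = 3783.84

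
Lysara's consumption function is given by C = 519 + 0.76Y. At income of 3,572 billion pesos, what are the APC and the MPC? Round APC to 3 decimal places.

MPC = 0.76 (the slope of the consumption function)
C = 519 + 0.76(3572) = 3233.72, so APC = 3233.72/3572 = 0.905

APC = 0.905; MPC = 0.76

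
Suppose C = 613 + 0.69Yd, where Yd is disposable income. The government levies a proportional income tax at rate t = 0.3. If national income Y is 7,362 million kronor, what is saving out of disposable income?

S = 984.554

Yd = (1 − 0.3)(7362) = 0.7(7362) = 5153.4
C = 613 + 0.69(5153.4) = 613 + 3555.846 = 4168.846
S = Yd − C = 5153.4 − 4168.846 = 984.554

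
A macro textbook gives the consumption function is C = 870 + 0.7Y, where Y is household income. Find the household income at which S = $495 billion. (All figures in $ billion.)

Y = 4550

S = Y − C = -870 + 0.3Y
-870 + 0.3Y = 495, so 0.3Y = 1365 and Y = 4550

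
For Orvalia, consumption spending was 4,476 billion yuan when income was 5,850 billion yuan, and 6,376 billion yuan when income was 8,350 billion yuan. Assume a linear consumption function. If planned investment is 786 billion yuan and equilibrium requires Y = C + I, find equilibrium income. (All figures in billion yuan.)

MPC = (6376 − 4476)/(8350 − 5850) = 1900/2500 = 0.76
a = 4476 − 0.76(5850) = 30
Equilibrium: Y = 30 + 0.76Y + 786
0.24Y = 816, so Y = 816/0.24 = 3400

Y = 3400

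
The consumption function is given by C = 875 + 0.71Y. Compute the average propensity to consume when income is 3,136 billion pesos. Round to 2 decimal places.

C = 875 + 0.71(3136) = 3101.56
APC = C/Y = 3101.56/3136 = 0.99

APC = 0.99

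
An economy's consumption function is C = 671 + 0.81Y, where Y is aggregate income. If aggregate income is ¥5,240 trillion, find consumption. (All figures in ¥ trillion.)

C = 671 + 0.81(5240) = 671 + 4244.4 = 4915.4

C = 4915.4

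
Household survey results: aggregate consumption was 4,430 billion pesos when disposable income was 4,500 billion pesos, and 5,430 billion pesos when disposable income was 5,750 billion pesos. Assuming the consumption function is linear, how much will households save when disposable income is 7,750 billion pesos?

S = 720

MPC = (5430 − 4430)/(5750 − 4500) = 1000/1250 = 0.8
a = 4430 − 0.8(4500) = 4430 − 3600 = 830
C = 830 + 0.8(7750) = 7030
S = 7750 − 7030 = 720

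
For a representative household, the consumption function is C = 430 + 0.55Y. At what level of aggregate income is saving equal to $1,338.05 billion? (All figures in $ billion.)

S = Y − C = -430 + 0.45Y
-430 + 0.45Y = 1338.05, so 0.45Y = 1768.05 and Y = 3929

Y = 3929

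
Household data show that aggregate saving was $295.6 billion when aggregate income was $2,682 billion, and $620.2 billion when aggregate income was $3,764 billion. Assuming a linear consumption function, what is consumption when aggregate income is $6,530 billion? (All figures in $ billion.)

MPS = ΔS/ΔY = (620.2 − 295.6)/(3764 − 2682) = 324.6/1082 = 0.3
MPC = 1 − MPS = 0.7
Autonomous saving = 295.6 − 0.3(2682) = -509, so a = 509
C = 509 + 0.7(6530) = 509 + 4571 = 5080

C = 5080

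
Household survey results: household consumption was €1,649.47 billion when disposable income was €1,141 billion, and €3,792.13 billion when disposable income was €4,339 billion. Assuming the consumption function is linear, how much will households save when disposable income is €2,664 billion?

S = -5.88

MPC = (3792.13 − 1649.47)/(4339 − 1141) = 2142.66/3198 = 0.67
a = 1649.47 − 0.67(1141) = 1649.47 − 764.47 = 885
C = 885 + 0.67(2664) = 2669.88
S = 2664 − 2669.88 = -5.88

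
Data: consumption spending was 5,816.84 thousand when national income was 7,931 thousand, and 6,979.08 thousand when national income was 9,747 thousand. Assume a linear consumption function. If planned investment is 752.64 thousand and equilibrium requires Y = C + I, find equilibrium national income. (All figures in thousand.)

MPC = (6979.08 − 5816.84)/(9747 − 7931) = 1162.24/1816 = 0.64
a = 5816.84 − 0.64(7931) = 741
Equilibrium: Y = 741 + 0.64Y + 752.64
0.36Y = 1493.64, so Y = 1493.64/0.36 = 4149

Y = 4149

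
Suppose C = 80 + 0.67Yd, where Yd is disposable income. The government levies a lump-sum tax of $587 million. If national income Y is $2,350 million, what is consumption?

C = 1261.21

Yd = Y − T = 2350 − 587 = 1763
C = 80 + 0.67(1763) = 80 + 1181.21 = 1261.21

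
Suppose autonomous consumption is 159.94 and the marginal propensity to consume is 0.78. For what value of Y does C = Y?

Y = 727

At break-even, C = Y: 159.94 + 0.78Y = Y
0.22Y = 159.94, so Y = 159.94/0.22 = 727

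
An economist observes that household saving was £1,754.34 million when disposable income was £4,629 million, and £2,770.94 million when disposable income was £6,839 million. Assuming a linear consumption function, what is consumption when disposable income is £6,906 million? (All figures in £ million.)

MPS = ΔS/ΔY = (2770.94 − 1754.34)/(6839 − 4629) = 1016.6/2210 = 0.46
MPC = 1 − MPS = 0.54
Autonomous saving = 1754.34 − 0.46(4629) = -375, so a = 375
C = 375 + 0.54(6906) = 375 + 3729.24 = 4104.24

C = 4104.24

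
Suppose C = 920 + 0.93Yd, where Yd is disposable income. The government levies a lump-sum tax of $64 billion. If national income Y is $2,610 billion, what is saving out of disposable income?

Yd = Y − T = 2610 − 64 = 2546
C = 920 + 0.93(2546) = 920 + 2367.78 = 3287.78
S = Yd − C = 2546 − 3287.78 = -741.78

S = -741.78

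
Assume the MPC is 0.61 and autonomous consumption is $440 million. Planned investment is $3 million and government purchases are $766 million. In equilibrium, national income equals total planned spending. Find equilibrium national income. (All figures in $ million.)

Y = C + I + G = 440 + 0.61Y + 3 + 766
Y − 0.61Y = 1209
0.39Y = 1209, so Y = 1209/0.39 = 3100

Y = 3100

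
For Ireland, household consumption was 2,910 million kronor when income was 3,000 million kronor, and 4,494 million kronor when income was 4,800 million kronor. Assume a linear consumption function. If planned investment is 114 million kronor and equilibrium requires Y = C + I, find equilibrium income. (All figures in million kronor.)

Y = 3200

MPC = (4494 − 2910)/(4800 − 3000) = 1584/1800 = 0.88
a = 2910 − 0.88(3000) = 270
Equilibrium: Y = 270 + 0.88Y + 114
0.12Y = 384, so Y = 384/0.12 = 3200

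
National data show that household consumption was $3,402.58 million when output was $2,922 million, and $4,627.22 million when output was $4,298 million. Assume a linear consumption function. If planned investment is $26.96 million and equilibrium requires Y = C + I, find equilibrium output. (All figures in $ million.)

MPC = (4627.22 − 3402.58)/(4298 − 2922) = 1224.64/1376 = 0.89
a = 3402.58 − 0.89(2922) = 802
Equilibrium: Y = 802 + 0.89Y + 26.96
0.11Y = 828.96, so Y = 828.96/0.11 = 7536

Y = 7536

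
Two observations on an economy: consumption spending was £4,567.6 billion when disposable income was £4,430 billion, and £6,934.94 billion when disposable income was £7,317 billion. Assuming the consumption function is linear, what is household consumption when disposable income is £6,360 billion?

MPC = (6934.94 − 4567.6)/(7317 − 4430) = 2367.34/2887 = 0.82
a = 4567.6 − 0.82(4430) = 4567.6 − 3632.6 = 935
C = 935 + 0.82(6360) = 935 + 5215.2 = 6150.2

C = 6150.2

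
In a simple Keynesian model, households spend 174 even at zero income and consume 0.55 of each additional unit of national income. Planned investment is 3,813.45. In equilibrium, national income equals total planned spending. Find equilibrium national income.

Y = 8861

Y = C + I = 174 + 0.55Y + 3813.45
Y − 0.55Y = 3987.45
0.45Y = 3987.45, so Y = 3987.45/0.45 = 8861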